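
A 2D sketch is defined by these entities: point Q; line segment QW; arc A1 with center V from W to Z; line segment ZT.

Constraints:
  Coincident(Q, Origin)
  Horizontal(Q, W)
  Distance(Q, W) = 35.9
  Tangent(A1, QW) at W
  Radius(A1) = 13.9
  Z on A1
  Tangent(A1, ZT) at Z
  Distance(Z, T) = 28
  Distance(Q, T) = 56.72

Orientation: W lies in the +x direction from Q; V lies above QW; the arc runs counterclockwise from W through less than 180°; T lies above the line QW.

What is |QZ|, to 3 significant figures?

52.3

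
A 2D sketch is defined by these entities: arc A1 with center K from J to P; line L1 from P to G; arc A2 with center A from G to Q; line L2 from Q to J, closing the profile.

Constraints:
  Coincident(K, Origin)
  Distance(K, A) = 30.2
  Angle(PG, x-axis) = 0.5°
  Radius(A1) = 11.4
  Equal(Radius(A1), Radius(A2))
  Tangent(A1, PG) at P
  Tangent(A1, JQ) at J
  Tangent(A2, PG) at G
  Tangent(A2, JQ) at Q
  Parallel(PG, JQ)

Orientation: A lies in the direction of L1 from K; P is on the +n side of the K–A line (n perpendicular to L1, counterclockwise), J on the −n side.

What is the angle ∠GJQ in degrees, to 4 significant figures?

37.05°

The slot axis is L1's direction at 0.5°, so u = (cos 0.5°, sin 0.5°) = (1.000, 0.008727) and n = (−sin 0.5°, cos 0.5°) = (-0.008727, 1.000). K is at the origin and A lies 30.2 along u from K, so A = 30.2·u = (30.20, 0.2635). Tangency of A1 to both parallel lines with radius 11.4 puts P and J at K ± 11.4·n: P = (-0.09948, 11.40), J = (0.09948, -11.40). Equal radii place G and Q the same way about A: G = A + 11.4·n = (30.10, 11.66), Q = A − 11.4·n = (30.30, -11.14). Then cos ∠GJQ = JG·JQ / (|JG||JQ|), giving 37.05°.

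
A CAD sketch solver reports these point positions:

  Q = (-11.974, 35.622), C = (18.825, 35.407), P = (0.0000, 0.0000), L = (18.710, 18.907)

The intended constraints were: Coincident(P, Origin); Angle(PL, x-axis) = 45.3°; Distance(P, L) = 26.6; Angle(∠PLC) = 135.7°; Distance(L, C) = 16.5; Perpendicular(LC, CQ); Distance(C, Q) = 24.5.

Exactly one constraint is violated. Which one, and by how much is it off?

Distance(C, Q) = 24.5 — off by 6.30.

P = (0.00, 0.00) ✓; PL at 45.30° ✓; |PL| = 26.60 ✓; ∠PLC = 135.7° ✓; |LC| = 16.50 ✓; ∠(LC, CQ) = 90.00° ✓; |CQ| = 30.80 ✗.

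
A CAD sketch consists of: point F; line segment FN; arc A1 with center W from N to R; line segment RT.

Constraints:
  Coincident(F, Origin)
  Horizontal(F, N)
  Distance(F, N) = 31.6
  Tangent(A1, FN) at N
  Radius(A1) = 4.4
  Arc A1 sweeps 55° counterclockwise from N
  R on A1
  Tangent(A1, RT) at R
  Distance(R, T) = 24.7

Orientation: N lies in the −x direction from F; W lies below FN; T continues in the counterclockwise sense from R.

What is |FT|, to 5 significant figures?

54.096

On A1, N sits at bearing 90° from W; a 55° counterclockwise sweep puts R at bearing 145°, so R = W + 4.4·(cos 145°, sin 145°) = (-35.204, -1.8763). A1 meets RT tangentially, so WR is at right angles to RT, so RT runs along (−sin 145°, cos 145°); with |RT| = 24.7, T = (-49.372, -22.109). Then |FT| = |T − F| = 54.096.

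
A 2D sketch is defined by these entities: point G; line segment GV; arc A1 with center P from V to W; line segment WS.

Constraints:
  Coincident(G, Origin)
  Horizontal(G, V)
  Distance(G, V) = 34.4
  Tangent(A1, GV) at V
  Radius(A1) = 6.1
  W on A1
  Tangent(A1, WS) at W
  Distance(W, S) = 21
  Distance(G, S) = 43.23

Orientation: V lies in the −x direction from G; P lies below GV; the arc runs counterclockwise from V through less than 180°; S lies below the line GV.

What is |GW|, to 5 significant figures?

40.961

G is at the origin; GV is horizontal with |GV| = 34.4 and V on the −x side, so V = (-34.400, 0.0000). Tangency of A1 to GV means the radius PV is perpendicular to GV, so P = V + (0, -6.1) = (-34.400, -6.1000). Since PW ⟂ WS (tangency), |PS| = √(6.1² + 21.0²) = 21.868 regardless of where W sits on A1. So S lies on both circle(G, 43.23) and circle(P, 21.868); the below-GV intersection is S = (-33.002, -27.923). W is the foot of the tangent from S: W = (-40.137, -8.1726).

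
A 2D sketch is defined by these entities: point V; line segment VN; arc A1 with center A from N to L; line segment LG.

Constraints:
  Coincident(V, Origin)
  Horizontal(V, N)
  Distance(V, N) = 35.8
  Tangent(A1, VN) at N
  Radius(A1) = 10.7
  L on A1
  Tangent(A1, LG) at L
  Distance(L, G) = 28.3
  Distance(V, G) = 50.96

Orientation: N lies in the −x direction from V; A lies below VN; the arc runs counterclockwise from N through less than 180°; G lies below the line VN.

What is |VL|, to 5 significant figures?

47.836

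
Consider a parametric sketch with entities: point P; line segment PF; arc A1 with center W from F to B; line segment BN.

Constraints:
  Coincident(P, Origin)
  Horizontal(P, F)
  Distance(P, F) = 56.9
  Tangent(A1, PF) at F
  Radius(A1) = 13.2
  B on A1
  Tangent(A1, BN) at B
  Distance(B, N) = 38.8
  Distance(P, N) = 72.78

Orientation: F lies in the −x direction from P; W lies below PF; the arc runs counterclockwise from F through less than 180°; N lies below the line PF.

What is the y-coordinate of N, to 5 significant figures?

-53.484

P is at the origin; P and F share the same y with |PF| = 56.9 and F on the −x side, so F = (-56.900, 0.0000). Tangency of A1 to PF means the radius WF is perpendicular to PF, so W = F + (0, -13.2) = (-56.900, -13.200). Since WB ⟂ BN (tangency), |WN| = √(13.2² + 38.8²) = 40.984 regardless of where B sits on A1. So N lies on both circle(P, 72.78) and circle(W, 40.984); the below-PF intersection is N = (-49.360, -53.484). B is the foot of the tangent from N: B = (-68.401, -19.678).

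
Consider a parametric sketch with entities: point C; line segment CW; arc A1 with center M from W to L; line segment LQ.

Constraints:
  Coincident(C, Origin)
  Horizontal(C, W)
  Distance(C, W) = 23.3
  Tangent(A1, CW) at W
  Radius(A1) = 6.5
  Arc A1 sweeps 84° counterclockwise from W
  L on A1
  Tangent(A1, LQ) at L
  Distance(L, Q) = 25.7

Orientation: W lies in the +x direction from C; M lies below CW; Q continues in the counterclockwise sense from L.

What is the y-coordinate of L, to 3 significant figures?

-5.82

C is at the origin; CW is horizontal with |CW| = 23.3 and W on the +x side, so W = (23.3, 0.00). Since A1 is tangent to CW there, MW ⟂ CW, so M = W + (0, -6.5) = (23.3, -6.50). On A1, W sits at bearing 90° from M; an 84° counterclockwise sweep puts L at bearing 174°, so L = M + 6.5·(cos 174°, sin 174°) = (16.8, -5.82). So L.y = -5.82.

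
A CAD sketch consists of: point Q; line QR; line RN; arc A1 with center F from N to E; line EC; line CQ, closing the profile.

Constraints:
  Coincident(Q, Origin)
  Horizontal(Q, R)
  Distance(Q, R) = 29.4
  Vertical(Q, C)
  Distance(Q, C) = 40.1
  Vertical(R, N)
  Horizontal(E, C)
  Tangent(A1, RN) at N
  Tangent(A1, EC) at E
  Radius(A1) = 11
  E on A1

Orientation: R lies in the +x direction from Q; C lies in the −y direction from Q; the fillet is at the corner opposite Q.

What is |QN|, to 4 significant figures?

41.37

Q is at the origin; Q and R share the same y with |QR| = 29.4 and R on the +x side, so R = (29.40, 0.000). QC is vertical with |QC| = 40.1 and C on the −y side, so C = (0.000, -40.10). The virtual corner opposite Q is at (29.40, -40.10). Since A1 is tangent to RN there, FN ⟂ RN and tangency of A1 to EC means the radius FE is perpendicular to EC, with radius 11.0, so the center F sits 11.0 in from both sides at F = (18.40, -29.10). That places the tangent points at N = (29.40, -29.10) on RN and E = (18.40, -40.10) on EC. Then |QN| = |N − Q| = 41.37.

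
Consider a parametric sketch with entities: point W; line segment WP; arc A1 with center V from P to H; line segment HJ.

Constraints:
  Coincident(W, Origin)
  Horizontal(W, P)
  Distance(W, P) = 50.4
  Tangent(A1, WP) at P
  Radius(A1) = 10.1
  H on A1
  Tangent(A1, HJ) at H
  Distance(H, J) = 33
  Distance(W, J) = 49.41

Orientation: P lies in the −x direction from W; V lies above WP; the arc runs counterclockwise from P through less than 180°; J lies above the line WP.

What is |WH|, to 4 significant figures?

41.37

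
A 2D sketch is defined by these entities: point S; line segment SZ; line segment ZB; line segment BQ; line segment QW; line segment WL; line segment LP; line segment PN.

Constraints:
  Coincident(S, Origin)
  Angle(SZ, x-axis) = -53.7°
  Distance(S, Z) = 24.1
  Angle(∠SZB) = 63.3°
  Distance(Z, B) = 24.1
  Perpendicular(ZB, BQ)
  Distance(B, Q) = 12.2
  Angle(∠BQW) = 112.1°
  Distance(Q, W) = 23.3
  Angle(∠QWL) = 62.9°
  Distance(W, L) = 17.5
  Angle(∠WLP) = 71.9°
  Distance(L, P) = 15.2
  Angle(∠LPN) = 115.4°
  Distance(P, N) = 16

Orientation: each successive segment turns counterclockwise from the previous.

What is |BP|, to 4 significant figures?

11.28

S is at the origin; SZ runs at -53.7° with length 24.1, so Z = (14.27, -19.42). ∠SZB = 63.3° gives ZB at 63.00° from the x-axis; with |ZB| = 24.1, B = (25.21, 2.050). ZB is perpendicular to BQ, so BQ runs at 153.0°; with |BQ| = 12.2, Q = (14.34, 7.589). ∠BQW = 112.1° gives QW at -139.1° from the x-axis; with |QW| = 23.3, W = (-3.273, -7.666). ∠QWL = 62.9° gives WL at -22.00° from the x-axis; with |WL| = 17.5, L = (12.95, -14.22). ∠WLP = 71.9° gives LP at 86.10° from the x-axis; with |LP| = 15.2, P = (13.99, 0.9428). Then |BP| = |P − B| = 11.28.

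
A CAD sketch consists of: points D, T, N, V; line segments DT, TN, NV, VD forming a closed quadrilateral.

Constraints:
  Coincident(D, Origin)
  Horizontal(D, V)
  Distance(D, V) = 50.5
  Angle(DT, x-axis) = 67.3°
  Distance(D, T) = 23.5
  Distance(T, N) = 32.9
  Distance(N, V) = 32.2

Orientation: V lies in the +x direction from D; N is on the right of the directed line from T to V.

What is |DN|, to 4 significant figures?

21.86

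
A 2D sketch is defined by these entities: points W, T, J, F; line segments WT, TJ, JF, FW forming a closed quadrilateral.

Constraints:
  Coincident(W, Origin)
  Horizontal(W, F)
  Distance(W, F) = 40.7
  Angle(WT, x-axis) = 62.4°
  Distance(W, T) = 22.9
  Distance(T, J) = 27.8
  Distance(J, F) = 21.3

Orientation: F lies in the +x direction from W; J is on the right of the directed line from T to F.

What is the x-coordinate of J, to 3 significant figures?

20.2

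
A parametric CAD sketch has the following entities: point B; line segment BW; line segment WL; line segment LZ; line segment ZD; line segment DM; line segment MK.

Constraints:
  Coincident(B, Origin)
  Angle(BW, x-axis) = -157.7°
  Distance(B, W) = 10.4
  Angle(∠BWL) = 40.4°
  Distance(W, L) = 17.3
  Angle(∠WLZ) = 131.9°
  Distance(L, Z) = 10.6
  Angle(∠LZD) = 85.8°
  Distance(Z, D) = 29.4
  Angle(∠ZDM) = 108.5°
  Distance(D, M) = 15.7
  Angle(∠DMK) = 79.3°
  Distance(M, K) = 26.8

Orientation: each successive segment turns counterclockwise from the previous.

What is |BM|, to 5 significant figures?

22.406

B is at the origin; BW runs at -157.7° with length 10.4, so W = (-9.6222, -3.9463). ∠BWL = 40.4° gives WL at -18.100° from the x-axis; with |WL| = 17.3, L = (6.8217, -9.3210). ∠WLZ = 131.9° gives LZ at 30.000° from the x-axis; with |LZ| = 10.6, Z = (16.002, -4.0210). ∠LZD = 85.8° gives ZD at 124.20° from the x-axis; with |ZD| = 29.4, D = (-0.52364, 20.295). ∠ZDM = 108.5° gives DM at -164.30° from the x-axis; with |DM| = 15.7, M = (-15.638, 16.047). Then |BM| = |M − B| = 22.406.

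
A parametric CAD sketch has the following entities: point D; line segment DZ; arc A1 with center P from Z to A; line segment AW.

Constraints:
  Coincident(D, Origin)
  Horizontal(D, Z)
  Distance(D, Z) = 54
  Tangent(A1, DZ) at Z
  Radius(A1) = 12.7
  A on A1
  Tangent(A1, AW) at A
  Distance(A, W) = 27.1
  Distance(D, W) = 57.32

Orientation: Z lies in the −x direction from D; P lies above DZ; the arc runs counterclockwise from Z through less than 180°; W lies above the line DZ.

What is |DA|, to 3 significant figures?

43.2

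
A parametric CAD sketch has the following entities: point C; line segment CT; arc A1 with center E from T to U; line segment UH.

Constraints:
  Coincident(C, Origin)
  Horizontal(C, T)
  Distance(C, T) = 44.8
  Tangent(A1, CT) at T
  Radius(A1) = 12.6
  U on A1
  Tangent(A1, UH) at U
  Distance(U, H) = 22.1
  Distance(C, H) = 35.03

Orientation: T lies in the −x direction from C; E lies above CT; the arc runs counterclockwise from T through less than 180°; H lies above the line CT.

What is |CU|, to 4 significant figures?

34.34

Checks: C.y = 0.00, T.y = 0.00 ✓; |EU| = 12.60 ✓; ∠(EU, UH) = 90.00° ✓; |UH| = 22.10 ✓; |CH| = 35.03 ✓.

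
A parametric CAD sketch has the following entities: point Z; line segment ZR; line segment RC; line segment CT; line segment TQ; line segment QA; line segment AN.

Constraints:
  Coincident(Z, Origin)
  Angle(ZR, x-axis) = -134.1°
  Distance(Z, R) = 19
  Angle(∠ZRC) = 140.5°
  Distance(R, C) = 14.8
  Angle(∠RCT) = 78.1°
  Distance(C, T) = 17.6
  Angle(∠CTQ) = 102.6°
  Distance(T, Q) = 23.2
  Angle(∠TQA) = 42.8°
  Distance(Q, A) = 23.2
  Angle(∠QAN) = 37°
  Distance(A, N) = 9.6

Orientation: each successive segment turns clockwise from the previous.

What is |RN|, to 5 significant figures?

11.464

Z is at the origin; ZR runs at -134.1° with length 19.0, so R = (-13.222, -13.644). ∠ZRC = 140.5° gives RC at -173.60° from the x-axis; with |RC| = 14.8, C = (-27.930, -15.294). ∠RCT = 78.1° gives CT at 84.500° from the x-axis; with |CT| = 17.6, T = (-26.243, 2.2248). ∠CTQ = 102.6° gives TQ at 7.1000° from the x-axis; with |TQ| = 23.2, Q = (-3.2211, 5.0924). ∠TQA = 42.8° gives QA at -130.10° from the x-axis; with |QA| = 23.2, A = (-18.165, -12.654). ∠QAN = 37.0° gives AN at 86.900° from the x-axis; with |AN| = 9.6, N = (-17.646, -3.0678). Then |RN| = |N − R| = 11.464.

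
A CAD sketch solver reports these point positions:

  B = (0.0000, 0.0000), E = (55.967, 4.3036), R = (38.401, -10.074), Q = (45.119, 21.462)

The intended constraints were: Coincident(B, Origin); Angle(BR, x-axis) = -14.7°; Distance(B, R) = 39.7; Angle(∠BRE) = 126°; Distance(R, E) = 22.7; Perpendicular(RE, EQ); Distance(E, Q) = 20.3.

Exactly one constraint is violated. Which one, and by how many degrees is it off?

Perpendicular(RE, EQ) — off by 7.00°.

B = (0.00, 0.00) ✓; BR at -14.70° ✓; |BR| = 39.70 ✓; ∠BRE = 126.0° ✓; |RE| = 22.70 ✓; ∠(RE, EQ) = 83.00° ✗; |EQ| = 20.30 ✓.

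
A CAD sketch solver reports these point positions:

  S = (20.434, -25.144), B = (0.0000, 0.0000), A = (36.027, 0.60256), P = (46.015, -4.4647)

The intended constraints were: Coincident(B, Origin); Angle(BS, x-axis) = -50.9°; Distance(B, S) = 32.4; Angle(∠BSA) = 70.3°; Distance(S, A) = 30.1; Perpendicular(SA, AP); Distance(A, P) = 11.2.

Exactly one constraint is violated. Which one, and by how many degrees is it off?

Perpendicular(SA, AP) — off by 4.30°.

B = (0.00, 0.00) ✓; BS at -50.90° ✓; |BS| = 32.40 ✓; ∠BSA = 70.30° ✓; |SA| = 30.10 ✓; ∠(SA, AP) = 85.70° ✗; |AP| = 11.20 ✓.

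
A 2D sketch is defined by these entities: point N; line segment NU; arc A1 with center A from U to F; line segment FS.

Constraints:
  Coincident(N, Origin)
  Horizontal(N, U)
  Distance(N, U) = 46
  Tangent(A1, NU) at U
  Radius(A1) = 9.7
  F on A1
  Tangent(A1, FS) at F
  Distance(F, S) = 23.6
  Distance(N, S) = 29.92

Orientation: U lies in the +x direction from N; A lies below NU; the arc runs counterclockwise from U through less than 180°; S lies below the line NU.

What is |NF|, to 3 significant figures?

39.2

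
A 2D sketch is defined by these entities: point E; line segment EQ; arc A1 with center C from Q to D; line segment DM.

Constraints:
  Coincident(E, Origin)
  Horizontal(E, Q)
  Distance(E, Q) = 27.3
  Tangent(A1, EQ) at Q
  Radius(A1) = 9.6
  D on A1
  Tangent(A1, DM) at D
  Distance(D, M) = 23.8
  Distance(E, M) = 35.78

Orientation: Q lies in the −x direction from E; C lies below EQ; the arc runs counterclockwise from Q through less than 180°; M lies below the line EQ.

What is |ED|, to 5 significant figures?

37.540

Checks: |EQ| = 27.30 ✓; |CD| = 9.600 ✓; ∠(CD, DM) = 90.00° ✓; |DM| = 23.80 ✓; |EM| = 35.78 ✓.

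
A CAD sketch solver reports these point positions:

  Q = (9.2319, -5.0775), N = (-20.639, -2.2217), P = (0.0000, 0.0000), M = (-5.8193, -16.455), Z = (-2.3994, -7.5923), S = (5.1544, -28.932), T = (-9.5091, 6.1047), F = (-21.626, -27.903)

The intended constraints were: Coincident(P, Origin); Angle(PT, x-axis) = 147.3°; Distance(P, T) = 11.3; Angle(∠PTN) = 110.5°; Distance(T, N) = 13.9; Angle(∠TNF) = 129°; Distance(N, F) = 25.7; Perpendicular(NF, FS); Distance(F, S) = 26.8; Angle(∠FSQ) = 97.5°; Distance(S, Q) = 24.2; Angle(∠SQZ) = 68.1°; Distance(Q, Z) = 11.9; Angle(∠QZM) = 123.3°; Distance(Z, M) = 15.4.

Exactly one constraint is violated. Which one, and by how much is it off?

Distance(Z, M) = 15.4 — off by 5.90.

P = (0.00, 0.00) ✓; PT at 147.3° ✓; |PT| = 11.30 ✓; ∠PTN = 110.5° ✓; |TN| = 13.90 ✓; ∠TNF = 129.0° ✓; |NF| = 25.70 ✓; ∠(NF, FS) = 90.00° ✓; |FS| = 26.80 ✓; ∠FSQ = 97.50° ✓; |SQ| = 24.20 ✓; ∠SQZ = 68.10° ✓; |QZ| = 11.90 ✓; ∠QZM = 123.3° ✓; |ZM| = 9.500 ✗.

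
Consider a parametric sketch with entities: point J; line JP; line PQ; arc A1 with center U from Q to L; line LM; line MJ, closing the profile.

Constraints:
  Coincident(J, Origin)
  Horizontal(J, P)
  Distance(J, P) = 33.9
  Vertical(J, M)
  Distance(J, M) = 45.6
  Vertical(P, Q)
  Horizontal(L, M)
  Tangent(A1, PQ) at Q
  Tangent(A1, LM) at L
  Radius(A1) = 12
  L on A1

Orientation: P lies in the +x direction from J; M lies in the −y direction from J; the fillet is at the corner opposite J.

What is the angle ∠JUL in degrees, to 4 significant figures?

146.9°

The virtual corner opposite J is at (33.90, -45.60). A1 meets PQ tangentially, so UQ is at right angles to PQ and the tangent condition forces UL to be normal to LM, with radius 12.0, so the center U sits 12.0 in from both sides at U = (21.90, -33.60). That places the tangent points at Q = (33.90, -33.60) on PQ and L = (21.90, -45.60) on LM. Then cos ∠JUL = UJ·UL / (|UJ||UL|), giving 146.9°.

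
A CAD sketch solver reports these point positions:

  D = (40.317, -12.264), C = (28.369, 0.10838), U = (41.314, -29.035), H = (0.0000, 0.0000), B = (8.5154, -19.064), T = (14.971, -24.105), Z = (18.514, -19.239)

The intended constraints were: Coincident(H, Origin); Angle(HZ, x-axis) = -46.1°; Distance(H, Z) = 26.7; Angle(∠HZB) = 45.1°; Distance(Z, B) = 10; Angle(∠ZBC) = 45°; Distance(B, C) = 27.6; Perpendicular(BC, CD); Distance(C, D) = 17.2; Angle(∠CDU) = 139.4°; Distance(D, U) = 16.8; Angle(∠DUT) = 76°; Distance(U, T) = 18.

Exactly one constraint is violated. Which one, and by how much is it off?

Distance(U, T) = 18 — off by 8.80.

H = (0.00, 0.00) ✓; HZ at -46.10° ✓; |HZ| = 26.70 ✓; ∠HZB = 45.10° ✓; |ZB| = 10.00 ✓; ∠ZBC = 45.00° ✓; |BC| = 27.60 ✓; ∠(BC, CD) = 90.00° ✓; |CD| = 17.20 ✓; ∠CDU = 139.4° ✓; |DU| = 16.80 ✓; ∠DUT = 76.00° ✓; |UT| = 26.80 ✗.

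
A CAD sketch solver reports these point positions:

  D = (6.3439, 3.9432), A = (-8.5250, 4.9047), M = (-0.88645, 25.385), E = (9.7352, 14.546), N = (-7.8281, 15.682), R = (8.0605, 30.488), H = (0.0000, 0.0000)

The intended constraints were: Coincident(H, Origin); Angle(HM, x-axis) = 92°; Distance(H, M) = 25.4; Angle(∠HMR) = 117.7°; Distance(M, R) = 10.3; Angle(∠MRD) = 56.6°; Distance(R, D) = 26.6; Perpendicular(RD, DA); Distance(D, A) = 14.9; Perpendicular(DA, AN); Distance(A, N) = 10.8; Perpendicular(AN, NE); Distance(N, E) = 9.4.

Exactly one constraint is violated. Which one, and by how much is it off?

Distance(N, E) = 9.4 — off by 8.20.

H = (0.00, 0.00) ✓; HM at 92.00° ✓; |HM| = 25.40 ✓; ∠HMR = 117.7° ✓; |MR| = 10.30 ✓; ∠MRD = 56.60° ✓; |RD| = 26.60 ✓; ∠(RD, DA) = 90.00° ✓; |DA| = 14.90 ✓; ∠(DA, AN) = 90.00° ✓; |AN| = 10.80 ✓; ∠(AN, NE) = 90.00° ✓; |NE| = 17.60 ✗.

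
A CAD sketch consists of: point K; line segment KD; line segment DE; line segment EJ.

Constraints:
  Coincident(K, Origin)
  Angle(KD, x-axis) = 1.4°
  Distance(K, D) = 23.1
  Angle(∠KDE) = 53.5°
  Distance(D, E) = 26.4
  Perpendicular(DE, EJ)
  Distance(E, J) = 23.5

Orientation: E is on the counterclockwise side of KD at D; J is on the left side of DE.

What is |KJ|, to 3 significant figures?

13.6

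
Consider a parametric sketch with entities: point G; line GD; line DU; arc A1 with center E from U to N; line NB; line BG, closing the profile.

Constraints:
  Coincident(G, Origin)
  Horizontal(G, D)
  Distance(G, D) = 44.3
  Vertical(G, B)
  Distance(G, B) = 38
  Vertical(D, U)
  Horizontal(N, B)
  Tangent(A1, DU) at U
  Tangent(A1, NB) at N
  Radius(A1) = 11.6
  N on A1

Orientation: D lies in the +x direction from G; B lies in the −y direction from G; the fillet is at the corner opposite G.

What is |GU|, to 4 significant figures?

51.57

G is at the origin; G and D share the same y with |GD| = 44.3 and D on the +x side, so D = (44.30, 0.000). GB is vertical with |GB| = 38.0 and B on the −y side, so B = (0.000, -38.00). The virtual corner opposite G is at (44.30, -38.00). A1 meets DU tangentially, so EU is at right angles to DU and since A1 is tangent to NB there, EN ⟂ NB, with radius 11.6, so the center E sits 11.6 in from both sides at E = (32.70, -26.40). That places the tangent points at U = (44.30, -26.40) on DU and N = (32.70, -38.00) on NB. Then |GU| = |U − G| = 51.57.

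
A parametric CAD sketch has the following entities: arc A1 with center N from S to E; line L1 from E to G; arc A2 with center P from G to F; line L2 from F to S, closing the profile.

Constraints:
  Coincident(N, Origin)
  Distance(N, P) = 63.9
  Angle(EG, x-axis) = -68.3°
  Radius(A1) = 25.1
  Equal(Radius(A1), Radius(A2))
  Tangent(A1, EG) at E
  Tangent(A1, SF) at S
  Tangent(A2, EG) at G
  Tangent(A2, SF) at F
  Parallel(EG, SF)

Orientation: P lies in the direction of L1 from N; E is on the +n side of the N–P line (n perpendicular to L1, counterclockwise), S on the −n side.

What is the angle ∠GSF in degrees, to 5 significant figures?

38.153°

The slot axis is L1's direction at -68.3°, so u = (cos -68.3°, sin -68.3°) = (0.36975, -0.92913) and n = (−sin -68.3°, cos -68.3°) = (0.92913, 0.36975). N is at the origin and P lies 63.9 along u from N, so P = 63.9·u = (23.627, -59.372). Tangency of A1 to both parallel lines with radius 25.1 puts E and S at N ± 25.1·n: E = (23.321, 9.2806), S = (-23.321, -9.2806). Equal radii place G and F the same way about P: G = P + 25.1·n = (46.948, -50.091), F = P − 25.1·n = (0.30559, -68.652). Then cos ∠GSF = SG·SF / (|SG||SF|), giving 38.153°.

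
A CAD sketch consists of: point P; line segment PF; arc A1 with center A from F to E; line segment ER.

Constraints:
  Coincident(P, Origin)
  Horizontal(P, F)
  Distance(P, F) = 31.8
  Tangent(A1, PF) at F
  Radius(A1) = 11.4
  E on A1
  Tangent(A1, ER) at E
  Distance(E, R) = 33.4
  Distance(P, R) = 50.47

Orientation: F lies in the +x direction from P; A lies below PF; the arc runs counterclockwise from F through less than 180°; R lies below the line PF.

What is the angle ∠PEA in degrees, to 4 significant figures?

146.6°

Checks: |AF| = 11.40 ✓; |AE| = 11.40 ✓; ∠(AE, ER) = 90.00° ✓; |ER| = 33.40 ✓; |PR| = 50.47 ✓.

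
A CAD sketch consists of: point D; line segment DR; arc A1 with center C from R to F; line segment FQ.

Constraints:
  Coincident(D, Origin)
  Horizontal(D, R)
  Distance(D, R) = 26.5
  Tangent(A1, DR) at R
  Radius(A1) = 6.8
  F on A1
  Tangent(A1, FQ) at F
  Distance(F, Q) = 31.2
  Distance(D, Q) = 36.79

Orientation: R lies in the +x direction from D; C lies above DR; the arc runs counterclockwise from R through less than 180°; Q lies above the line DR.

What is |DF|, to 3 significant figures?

33.6

D is at the origin; D and R share the same y with |DR| = 26.5 and R on the +x side, so R = (26.5, 0.00). A1 meets DR tangentially, so CR is at right angles to DR, so C = R + (0, 6.8) = (26.5, 6.80). Since CF ⟂ FQ (tangency), |CQ| = √(6.8² + 31.2²) = 31.9 regardless of where F sits on A1. So Q lies on both circle(D, 36.79) and circle(C, 31.9); the above-DR intersection is Q = (11.4, 35.0). F is the foot of the tangent from Q: F = (31.7, 11.2).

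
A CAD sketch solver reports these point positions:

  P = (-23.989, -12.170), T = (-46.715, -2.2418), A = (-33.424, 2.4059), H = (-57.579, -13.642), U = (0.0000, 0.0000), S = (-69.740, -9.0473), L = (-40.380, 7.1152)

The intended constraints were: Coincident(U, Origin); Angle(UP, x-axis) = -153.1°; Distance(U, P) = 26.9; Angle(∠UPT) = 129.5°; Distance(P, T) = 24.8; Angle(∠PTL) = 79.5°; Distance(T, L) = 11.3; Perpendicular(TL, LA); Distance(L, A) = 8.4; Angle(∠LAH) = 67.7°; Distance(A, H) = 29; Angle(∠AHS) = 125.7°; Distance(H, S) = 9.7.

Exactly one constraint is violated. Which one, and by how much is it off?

Distance(H, S) = 9.7 — off by 3.30.

U = (0.00, 0.00) ✓; UP at -153.1° ✓; |UP| = 26.90 ✓; ∠UPT = 129.5° ✓; |PT| = 24.80 ✓; ∠PTL = 79.50° ✓; |TL| = 11.30 ✓; ∠(TL, LA) = 90.00° ✓; |LA| = 8.400 ✓; ∠LAH = 67.70° ✓; |AH| = 29.00 ✓; ∠AHS = 125.7° ✓; |HS| = 13.00 ✗.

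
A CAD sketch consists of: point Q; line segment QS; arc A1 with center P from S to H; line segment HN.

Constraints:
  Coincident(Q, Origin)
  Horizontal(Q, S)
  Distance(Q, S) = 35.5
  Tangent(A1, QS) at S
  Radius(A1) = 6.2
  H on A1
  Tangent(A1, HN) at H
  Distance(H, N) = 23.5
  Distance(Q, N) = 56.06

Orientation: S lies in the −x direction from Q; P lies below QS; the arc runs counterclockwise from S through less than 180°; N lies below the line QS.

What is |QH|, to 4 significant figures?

41.48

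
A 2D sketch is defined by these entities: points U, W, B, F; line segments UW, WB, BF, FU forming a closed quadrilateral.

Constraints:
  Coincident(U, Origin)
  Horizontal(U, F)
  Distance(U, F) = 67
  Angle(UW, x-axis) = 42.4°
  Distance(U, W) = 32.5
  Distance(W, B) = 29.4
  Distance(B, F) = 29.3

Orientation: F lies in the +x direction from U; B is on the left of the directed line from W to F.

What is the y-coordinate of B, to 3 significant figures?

25.8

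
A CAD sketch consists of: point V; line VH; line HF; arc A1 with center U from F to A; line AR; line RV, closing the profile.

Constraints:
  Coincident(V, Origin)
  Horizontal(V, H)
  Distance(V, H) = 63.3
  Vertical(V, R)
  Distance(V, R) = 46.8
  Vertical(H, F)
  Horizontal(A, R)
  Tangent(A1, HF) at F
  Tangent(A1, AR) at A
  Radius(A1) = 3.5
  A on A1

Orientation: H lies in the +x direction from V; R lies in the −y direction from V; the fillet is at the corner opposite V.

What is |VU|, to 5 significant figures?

73.830

V and R share the same x with |VR| = 46.8 and R on the −y side, so R = (0.0000, -46.800). The virtual corner opposite V is at (63.300, -46.800). Since A1 is tangent to HF there, UF ⟂ HF and since A1 is tangent to AR there, UA ⟂ AR, with radius 3.5, so the center U sits 3.5 in from both sides at U = (59.800, -43.300). Then |VU| = |U − V| = 73.830.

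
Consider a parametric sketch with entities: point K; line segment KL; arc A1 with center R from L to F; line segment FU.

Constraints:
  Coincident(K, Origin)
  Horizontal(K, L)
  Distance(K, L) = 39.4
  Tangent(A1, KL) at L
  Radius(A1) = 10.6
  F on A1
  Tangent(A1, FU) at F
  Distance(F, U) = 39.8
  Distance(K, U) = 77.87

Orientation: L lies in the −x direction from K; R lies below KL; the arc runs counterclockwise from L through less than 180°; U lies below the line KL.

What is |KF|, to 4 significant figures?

49.53

Checks: |RF| = 10.60 ✓; ∠(RF, FU) = 90.00° ✓; |FU| = 39.80 ✓; |KU| = 77.87 ✓.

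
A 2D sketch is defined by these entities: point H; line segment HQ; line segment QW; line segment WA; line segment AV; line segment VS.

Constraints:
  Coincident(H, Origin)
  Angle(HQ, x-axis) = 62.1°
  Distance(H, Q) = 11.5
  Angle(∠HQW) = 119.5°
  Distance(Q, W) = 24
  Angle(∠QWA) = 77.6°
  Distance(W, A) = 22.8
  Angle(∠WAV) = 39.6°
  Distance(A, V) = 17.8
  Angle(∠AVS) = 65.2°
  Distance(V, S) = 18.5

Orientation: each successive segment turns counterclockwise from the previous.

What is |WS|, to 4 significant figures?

7.860

∠WAV = 39.6° gives AV at 5.400° from the x-axis; with |AV| = 17.8, V = (-5.950, 15.94). ∠AVS = 65.2° gives VS at 120.2° from the x-axis; with |VS| = 18.5, S = (-15.26, 31.92). Then |WS| = |S − W| = 7.860.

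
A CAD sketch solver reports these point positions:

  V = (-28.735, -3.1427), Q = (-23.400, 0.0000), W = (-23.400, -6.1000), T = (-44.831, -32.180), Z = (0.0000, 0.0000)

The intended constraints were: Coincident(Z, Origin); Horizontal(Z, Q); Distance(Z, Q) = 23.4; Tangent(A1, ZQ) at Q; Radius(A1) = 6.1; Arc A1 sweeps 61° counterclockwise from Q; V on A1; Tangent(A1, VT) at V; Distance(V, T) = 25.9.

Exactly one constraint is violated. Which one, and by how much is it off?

Distance(V, T) = 25.9 — off by 7.30.

Z = (0.00, 0.00) ✓; Z.y = 0.00, Q.y = 0.00 ✓; |ZQ| = 23.40 ✓; ∠(WQ, QZ) = 90.00° ✓; |WQ| = 6.100 ✓; bearing(W→V) − bearing(W→Q) = 61.00° ✓; |WV| = 6.100 ✓; ∠(WV, VT) = 90.00° ✓; |VT| = 33.20 ✗.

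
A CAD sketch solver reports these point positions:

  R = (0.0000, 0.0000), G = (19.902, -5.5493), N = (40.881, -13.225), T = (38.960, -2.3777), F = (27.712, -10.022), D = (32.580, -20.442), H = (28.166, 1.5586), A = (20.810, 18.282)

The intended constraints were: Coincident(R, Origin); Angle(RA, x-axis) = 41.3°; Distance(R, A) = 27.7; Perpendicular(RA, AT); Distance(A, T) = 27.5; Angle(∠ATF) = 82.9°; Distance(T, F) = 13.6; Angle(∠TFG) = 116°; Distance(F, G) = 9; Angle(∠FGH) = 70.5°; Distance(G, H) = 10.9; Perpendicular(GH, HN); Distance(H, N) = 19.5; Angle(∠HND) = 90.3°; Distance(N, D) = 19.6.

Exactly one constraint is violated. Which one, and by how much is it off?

Distance(N, D) = 19.6 — off by 8.60.

R = (0.00, 0.00) ✓; RA at 41.30° ✓; |RA| = 27.70 ✓; ∠(RA, AT) = 90.00° ✓; |AT| = 27.50 ✓; ∠ATF = 82.90° ✓; |TF| = 13.60 ✓; ∠TFG = 116.0° ✓; |FG| = 9.000 ✓; ∠FGH = 70.50° ✓; |GH| = 10.90 ✓; ∠(GH, HN) = 90.00° ✓; |HN| = 19.50 ✓; ∠HND = 90.31° ✓; |ND| = 11.00 ✗.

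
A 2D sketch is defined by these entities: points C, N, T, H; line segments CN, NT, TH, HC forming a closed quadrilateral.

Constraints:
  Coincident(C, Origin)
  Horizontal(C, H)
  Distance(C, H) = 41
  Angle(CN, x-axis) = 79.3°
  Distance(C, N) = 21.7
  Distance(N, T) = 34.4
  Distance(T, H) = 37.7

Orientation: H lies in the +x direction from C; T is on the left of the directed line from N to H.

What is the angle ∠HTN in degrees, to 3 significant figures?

72.4°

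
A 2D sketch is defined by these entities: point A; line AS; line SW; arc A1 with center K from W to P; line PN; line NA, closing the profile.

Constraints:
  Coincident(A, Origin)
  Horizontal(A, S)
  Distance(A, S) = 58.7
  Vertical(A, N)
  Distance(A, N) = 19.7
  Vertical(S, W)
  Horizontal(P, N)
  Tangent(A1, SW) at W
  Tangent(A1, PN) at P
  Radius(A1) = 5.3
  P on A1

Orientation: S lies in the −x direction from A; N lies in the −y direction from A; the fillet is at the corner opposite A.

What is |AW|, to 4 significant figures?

60.44

A is at the origin; AS is horizontal with |AS| = 58.7 and S on the −x side, so S = (-58.70, 0.000). A and N share the same x with |AN| = 19.7 and N on the −y side, so N = (0.000, -19.70). The virtual corner opposite A is at (-58.70, -19.70). A1 meets SW tangentially, so KW is at right angles to SW and A1 meets PN tangentially, so KP is at right angles to PN, with radius 5.3, so the center K sits 5.3 in from both sides at K = (-53.40, -14.40). That places the tangent points at W = (-58.70, -14.40) on SW and P = (-53.40, -19.70) on PN. Then |AW| = |W − A| = 60.44.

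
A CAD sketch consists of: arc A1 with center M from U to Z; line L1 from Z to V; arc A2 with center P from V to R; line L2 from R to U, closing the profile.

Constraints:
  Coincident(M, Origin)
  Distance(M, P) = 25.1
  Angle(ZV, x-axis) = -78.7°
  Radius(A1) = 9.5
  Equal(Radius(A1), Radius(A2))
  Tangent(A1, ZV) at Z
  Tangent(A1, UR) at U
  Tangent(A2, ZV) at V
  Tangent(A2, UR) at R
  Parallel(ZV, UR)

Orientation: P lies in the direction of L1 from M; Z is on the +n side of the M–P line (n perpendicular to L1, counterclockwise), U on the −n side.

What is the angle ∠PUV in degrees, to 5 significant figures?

16.394°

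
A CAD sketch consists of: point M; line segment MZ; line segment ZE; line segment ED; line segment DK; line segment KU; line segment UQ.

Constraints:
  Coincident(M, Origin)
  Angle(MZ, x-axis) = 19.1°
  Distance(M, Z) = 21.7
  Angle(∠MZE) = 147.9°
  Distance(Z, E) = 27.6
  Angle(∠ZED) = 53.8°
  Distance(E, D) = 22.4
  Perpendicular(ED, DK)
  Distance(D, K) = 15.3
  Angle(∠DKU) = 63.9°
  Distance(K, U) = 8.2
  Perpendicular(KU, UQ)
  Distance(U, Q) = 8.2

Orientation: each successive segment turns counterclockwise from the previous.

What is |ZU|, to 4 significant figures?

10.65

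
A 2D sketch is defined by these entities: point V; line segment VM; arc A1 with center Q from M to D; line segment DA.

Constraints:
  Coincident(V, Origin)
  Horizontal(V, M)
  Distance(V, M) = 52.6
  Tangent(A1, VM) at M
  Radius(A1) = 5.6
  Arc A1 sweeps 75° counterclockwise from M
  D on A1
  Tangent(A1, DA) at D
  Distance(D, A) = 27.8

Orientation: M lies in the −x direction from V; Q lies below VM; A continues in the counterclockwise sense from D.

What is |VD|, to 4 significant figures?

58.16

V is at the origin; VM is horizontal with |VM| = 52.6 and M on the −x side, so M = (-52.60, 0.000). The tangent condition forces QM to be normal to VM, so Q = M + (0, -5.6) = (-52.60, -5.600). On A1, M sits at bearing 90° from Q; a 75° counterclockwise sweep puts D at bearing 165°, so D = Q + 5.6·(cos 165°, sin 165°) = (-58.01, -4.151). Then |VD| = |D − V| = 58.16.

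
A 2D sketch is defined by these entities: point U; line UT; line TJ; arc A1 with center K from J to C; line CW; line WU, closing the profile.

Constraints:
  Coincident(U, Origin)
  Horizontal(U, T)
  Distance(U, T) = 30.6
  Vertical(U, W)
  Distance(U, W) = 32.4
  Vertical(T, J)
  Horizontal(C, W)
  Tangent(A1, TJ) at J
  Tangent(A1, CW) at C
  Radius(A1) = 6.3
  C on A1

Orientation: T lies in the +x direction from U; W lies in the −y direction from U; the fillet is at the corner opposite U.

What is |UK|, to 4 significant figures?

35.66

UW is vertical with |UW| = 32.4 and W on the −y side, so W = (0.000, -32.40). The virtual corner opposite U is at (30.60, -32.40). Since A1 is tangent to TJ there, KJ ⟂ TJ and the tangent condition forces KC to be normal to CW, with radius 6.3, so the center K sits 6.3 in from both sides at K = (24.30, -26.10). Then |UK| = |K − U| = 35.66.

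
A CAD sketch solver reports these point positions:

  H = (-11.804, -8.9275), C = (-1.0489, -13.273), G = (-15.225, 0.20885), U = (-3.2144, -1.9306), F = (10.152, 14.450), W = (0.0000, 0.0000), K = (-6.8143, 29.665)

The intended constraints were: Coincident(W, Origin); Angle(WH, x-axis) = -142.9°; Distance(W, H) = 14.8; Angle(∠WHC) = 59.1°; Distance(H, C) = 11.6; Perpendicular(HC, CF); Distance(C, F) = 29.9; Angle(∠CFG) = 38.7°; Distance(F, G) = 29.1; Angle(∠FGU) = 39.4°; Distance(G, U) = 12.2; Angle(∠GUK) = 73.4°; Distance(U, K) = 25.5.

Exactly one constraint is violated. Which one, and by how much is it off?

Distance(U, K) = 25.5 — off by 6.30.

W = (0.00, 0.00) ✓; WH at -142.9° ✓; |WH| = 14.80 ✓; ∠WHC = 59.10° ✓; |HC| = 11.60 ✓; ∠(HC, CF) = 90.00° ✓; |CF| = 29.90 ✓; ∠CFG = 38.70° ✓; |FG| = 29.10 ✓; ∠FGU = 39.40° ✓; |GU| = 12.20 ✓; ∠GUK = 73.40° ✓; |UK| = 31.80 ✗.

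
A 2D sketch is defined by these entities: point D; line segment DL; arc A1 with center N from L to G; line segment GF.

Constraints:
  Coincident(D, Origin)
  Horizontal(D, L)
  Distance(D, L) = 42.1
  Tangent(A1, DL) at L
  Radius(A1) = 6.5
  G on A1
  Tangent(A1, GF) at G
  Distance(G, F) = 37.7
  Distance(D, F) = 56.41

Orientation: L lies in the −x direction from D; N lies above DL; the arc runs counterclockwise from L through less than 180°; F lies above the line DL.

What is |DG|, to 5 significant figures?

36.175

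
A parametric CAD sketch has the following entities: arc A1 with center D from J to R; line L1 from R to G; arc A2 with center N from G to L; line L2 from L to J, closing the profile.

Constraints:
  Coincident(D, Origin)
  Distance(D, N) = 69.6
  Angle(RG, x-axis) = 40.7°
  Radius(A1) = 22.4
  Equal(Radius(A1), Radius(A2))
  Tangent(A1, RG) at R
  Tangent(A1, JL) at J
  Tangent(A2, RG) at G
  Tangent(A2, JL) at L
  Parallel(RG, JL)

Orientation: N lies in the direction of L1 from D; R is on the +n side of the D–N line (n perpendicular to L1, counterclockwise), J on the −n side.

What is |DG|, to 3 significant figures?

73.1

The slot axis is L1's direction at 40.7°, so u = (cos 40.7°, sin 40.7°) = (0.758, 0.652) and n = (−sin 40.7°, cos 40.7°) = (-0.652, 0.758). D is at the origin and N lies 69.6 along u from D, so N = 69.6·u = (52.8, 45.4). Tangency of A1 to both parallel lines with radius 22.4 puts R and J at D ± 22.4·n: R = (-14.6, 17.0), J = (14.6, -17.0). Equal radii place G and L the same way about N: G = N + 22.4·n = (38.2, 62.4), L = N − 22.4·n = (67.4, 28.4). Then |DG| = |G − D| = 73.1.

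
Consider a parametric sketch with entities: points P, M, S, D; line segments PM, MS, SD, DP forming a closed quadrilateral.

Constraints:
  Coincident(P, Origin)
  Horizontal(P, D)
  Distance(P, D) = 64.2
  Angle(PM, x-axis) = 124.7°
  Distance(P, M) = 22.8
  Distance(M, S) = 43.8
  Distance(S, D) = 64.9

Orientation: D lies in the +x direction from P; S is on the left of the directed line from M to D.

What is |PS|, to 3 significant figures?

51.6

Checks: |MS| = 43.80 ✓; |SD| = 64.90 ✓.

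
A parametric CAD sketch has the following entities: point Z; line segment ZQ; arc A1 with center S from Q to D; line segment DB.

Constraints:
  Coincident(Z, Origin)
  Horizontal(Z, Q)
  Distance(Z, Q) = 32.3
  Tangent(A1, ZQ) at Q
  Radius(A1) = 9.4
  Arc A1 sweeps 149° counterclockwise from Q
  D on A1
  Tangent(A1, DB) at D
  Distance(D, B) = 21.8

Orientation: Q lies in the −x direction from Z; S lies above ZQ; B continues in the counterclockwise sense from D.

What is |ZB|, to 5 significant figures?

54.334

Z is at the origin; ZQ is horizontal with |ZQ| = 32.3 and Q on the −x side, so Q = (-32.300, 0.0000). Tangency of A1 to ZQ means the radius SQ is perpendicular to ZQ, so S = Q + (0, 9.4) = (-32.300, 9.4000). On A1, Q sits at bearing -90° from S; a 149° counterclockwise sweep puts D at bearing 59°, so D = S + 9.4·(cos 59°, sin 59°) = (-27.459, 17.457). Tangency of A1 to DB means the radius SD is perpendicular to DB, so DB runs along (−sin 59°, cos 59°); with |DB| = 21.8, B = (-46.145, 28.685). Then |ZB| = |B − Z| = 54.334.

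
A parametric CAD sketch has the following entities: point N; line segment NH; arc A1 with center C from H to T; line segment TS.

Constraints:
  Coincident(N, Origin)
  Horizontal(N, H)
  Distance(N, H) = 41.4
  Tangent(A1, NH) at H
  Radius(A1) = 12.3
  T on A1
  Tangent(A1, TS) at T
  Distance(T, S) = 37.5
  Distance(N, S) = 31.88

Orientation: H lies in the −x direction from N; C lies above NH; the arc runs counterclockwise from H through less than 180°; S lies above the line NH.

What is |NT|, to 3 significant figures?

32.7

N is at the origin; NH is horizontal with |NH| = 41.4 and H on the −x side, so H = (-41.4, 0.00). Tangency of A1 to NH means the radius CH is perpendicular to NH, so C = H + (0, 12.3) = (-41.4, 12.3). Since CT ⟂ TS (tangency), |CS| = √(12.3² + 37.5²) = 39.5 regardless of where T sits on A1. So S lies on both circle(N, 31.88) and circle(C, 39.5); the above-NH intersection is S = (-6.73, 31.2). T is the foot of the tangent from S: T = (-32.4, 3.87).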